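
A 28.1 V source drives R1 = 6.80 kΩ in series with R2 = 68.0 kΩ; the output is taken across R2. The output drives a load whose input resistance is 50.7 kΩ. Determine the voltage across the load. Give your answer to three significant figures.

V_out ≈ 22.8 V

The load sits in parallel with R2: R2‖R_L = (68.0 × 50.7) / (68.0 + 50.7) = 29.04 kΩ.
V_out = 28.1 × 29.04 / (6.80 + 29.04) = 28.1 × 29.04/35.84 = 22.8 V.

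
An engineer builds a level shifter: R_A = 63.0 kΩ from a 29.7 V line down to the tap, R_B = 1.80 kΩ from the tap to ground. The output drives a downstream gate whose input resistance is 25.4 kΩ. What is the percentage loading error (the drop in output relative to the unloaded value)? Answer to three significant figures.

The divider's output (Thévenin) resistance is R_A‖R_B = 1.750 kΩ.
Fractional drop under load = R_th/(R_th + R_L) = 1.750 / (1.750 + 25.4) = 0.06446.
So the output falls by 6.45 %.

6.45 %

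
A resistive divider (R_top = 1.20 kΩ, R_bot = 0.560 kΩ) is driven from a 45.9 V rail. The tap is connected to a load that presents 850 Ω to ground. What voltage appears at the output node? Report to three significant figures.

The load sits in parallel with R_bot: R_bot‖R_L = (560 × 850) / (560 + 850) = 337.6 Ω.
V_out = 45.9 × 337.6 / (1200 + 337.6) = 45.9 × 337.6/1538 = 10.1 V.
(Unloaded it would have been 14.6 V.)

V_out ≈ 10.1 V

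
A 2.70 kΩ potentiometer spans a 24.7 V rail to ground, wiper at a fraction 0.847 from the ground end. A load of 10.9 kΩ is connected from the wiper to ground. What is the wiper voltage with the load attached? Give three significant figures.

The wiper splits the pot into (1−α)R = 413.1 Ω above and αR = 2287 Ω below.
Lower section ‖ load = 1890 Ω.
V_wiper = 24.7 × 1890/(413.1 + 1890) = 20.3 V.

V ≈ 20.3 V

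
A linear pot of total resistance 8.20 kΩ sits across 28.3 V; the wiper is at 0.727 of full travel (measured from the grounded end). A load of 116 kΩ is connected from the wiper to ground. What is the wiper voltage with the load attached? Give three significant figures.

The wiper splits the pot into (1−α)R = 2.239 kΩ above and αR = 5.961 kΩ below.
Lower section ‖ load = 5.670 kΩ.
V_wiper = 28.3 × 5.670/(2.239 + 5.670) = 20.3 V.

V ≈ 20.3 V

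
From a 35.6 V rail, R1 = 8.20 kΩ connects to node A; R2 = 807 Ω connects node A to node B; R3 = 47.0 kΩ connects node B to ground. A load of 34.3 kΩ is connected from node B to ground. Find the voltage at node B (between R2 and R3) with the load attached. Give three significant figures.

At node B, R3 is in parallel with the load: R3‖R_L = 19830 Ω.
Below node A the resistance is R2 + (R3‖R_L) = 20640 Ω, so V_A = 35.6 × 20640/28840 = 25.48 V.
Then V_B = V_A × (R3‖R_L)/(R2 + R3‖R_L) = 25.48 × 19830/20640 = 24.5 V.

V ≈ 24.5 V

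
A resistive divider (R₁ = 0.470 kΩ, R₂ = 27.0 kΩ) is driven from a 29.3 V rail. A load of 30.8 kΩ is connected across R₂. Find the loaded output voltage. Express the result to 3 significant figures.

V_out ≈ 28.4 V

The load sits in parallel with R₂: R₂‖R_L = (27000 × 30800) / (27000 + 30800) = 14390 Ω.
V_out = 29.3 × 14390 / (470 + 14390) = 29.3 × 14390/14860 = 28.4 V.
(Unloaded it would have been 28.8 V.)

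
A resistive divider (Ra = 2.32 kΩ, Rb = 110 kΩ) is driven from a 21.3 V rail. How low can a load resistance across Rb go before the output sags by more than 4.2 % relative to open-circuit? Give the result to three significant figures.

R_L(min) ≈ 51.8 kΩ

Output resistance R_th = Ra‖Rb = (2.32 × 110)/112.3 = 2.272 kΩ.
The fractional drop is R_th/(R_th + R_L); requiring this ≤ 0.0420 gives R_L ≥ R_th(1/0.0420 − 1) = 2.272 × 22.81 = 51.8 kΩ.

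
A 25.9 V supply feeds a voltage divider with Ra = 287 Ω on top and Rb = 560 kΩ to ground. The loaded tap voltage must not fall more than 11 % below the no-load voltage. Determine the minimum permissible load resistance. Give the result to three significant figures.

R_L(min) ≈ 2.32 kΩ

Output resistance R_th = Ra‖Rb = (287 × 560000)/560300 = 286.9 Ω.
The fractional drop is R_th/(R_th + R_L); requiring this ≤ 0.110 gives R_L ≥ R_th(1/0.110 − 1) = 286.9 × 8.091 = 2.32 kΩ.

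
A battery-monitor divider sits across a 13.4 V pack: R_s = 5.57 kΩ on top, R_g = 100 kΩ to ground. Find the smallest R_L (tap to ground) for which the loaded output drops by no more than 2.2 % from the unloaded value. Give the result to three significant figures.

Output resistance R_th = R_s‖R_g = (5.57 × 100)/105.6 = 5.276 kΩ.
The fractional drop is R_th/(R_th + R_L); requiring this ≤ 0.0220 gives R_L ≥ R_th(1/0.0220 − 1) = 5.276 × 44.45 = 235 kΩ.

R_L(min) ≈ 235 kΩ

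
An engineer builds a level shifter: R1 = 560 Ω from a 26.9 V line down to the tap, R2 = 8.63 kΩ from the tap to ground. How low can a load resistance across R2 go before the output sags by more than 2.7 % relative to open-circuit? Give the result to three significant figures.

R_L(min) ≈ 19.0 kΩ

Output resistance R_th = R1‖R2 = (560 × 8630)/9190 = 525.9 Ω.
The fractional drop is R_th/(R_th + R_L); requiring this ≤ 0.0270 gives R_L ≥ R_th(1/0.0270 − 1) = 525.9 × 36.04 = 19.0 kΩ.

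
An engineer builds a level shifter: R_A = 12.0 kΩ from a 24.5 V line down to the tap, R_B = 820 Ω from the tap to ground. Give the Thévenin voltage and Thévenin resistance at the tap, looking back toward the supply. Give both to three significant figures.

V_th is the open-circuit tap voltage: 24.5 × 820/(12000 + 820) = 1.57 V.
With the supply zeroed, R_A and R_B appear in parallel from the tap: R_th = R_A‖R_B = (12000 × 820)/12820 = 768 Ω.

V_th = 1.57 V, R_th = 768 Ω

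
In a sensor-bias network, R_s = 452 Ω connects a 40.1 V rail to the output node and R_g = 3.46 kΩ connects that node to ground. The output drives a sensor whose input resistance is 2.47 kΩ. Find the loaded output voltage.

The load sits in parallel with R_g: R_g‖R_L = (3460 × 2470) / (3460 + 2470) = 1441 Ω.
V_out = 40.1 × 1441 / (452 + 1441) = 40.1 × 1441/1893 = 30.5 V.

V_out ≈ 30.5 V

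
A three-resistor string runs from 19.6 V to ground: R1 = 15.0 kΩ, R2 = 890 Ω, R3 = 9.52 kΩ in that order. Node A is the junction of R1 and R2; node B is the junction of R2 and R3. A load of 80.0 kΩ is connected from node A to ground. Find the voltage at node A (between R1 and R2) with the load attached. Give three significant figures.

V ≈ 7.46 V

Below node A the series string R2+R3 = 10410 Ω sits in parallel with the 80000 Ω load: 9211 Ω.
V_A = 19.6 × 9211/(15000 + 9211) = 7.46 V.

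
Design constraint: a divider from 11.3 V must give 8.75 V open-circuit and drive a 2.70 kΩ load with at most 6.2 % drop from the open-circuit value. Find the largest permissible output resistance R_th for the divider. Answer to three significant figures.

R_th ≤ 178 Ω

Loading drop = R_th/(R_th + R_L) ≤ 0.0620, so R_th ≤ R_L · ε/(1−ε) = 2.70 kΩ × 0.0620/0.9380 = 178 Ω.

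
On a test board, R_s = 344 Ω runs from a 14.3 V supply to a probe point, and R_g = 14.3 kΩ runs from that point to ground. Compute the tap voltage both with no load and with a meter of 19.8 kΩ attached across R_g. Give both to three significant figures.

Unloaded: 14.0 V; loaded: 13.7 V

Open-circuit: V = 14.3 × 14300/(344 + 14300) = 14.0 V.
With the load, R_g becomes R_g‖R_L = 8303 Ω, so V = 14.3 × 8303/8647 = 13.7 V.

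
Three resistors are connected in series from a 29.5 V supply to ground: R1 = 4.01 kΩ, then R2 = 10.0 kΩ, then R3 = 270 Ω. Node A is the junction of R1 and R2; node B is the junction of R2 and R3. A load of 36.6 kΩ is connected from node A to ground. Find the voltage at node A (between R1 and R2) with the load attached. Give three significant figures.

Below node A the series string R2+R3 = 10270 Ω sits in parallel with the 36600 Ω load: 8020 Ω.
V_A = 29.5 × 8020/(4010 + 8020) = 19.7 V.

V ≈ 19.7 V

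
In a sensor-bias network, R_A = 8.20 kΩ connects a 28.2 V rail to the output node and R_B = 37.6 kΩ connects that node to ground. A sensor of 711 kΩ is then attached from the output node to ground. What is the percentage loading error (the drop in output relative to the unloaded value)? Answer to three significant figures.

The divider's output (Thévenin) resistance is R_A‖R_B = 6.732 kΩ.
Fractional drop under load = R_th/(R_th + R_L) = 6.732 / (6.732 + 711) = 0.009379.
So the output falls by 0.938 %.

0.938 %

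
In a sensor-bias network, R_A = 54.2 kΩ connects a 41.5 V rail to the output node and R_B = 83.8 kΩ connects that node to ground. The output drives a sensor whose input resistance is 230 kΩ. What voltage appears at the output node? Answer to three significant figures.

The load sits in parallel with R_B: R_B‖R_L = (83.8 × 230) / (83.8 + 230) = 61.42 kΩ.
V_out = 41.5 × 61.42 / (54.2 + 61.42) = 41.5 × 61.42/115.6 = 22.0 V.
(Unloaded it would have been 25.2 V.)

V_out ≈ 22.0 V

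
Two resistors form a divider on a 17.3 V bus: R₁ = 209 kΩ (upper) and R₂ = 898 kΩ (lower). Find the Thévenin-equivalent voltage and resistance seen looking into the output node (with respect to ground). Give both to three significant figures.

V_th = 14.0 V, R_th = 170 kΩ

V_th is the open-circuit tap voltage: 17.3 × 898/(209 + 898) = 14.0 V.
With the supply zeroed, R₁ and R₂ appear in parallel from the tap: R_th = R₁‖R₂ = (209 × 898)/1107 = 170 kΩ.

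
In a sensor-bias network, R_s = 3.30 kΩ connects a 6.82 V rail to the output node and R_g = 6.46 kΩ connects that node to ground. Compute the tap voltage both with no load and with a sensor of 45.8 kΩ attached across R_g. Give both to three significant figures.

Unloaded: 4.51 V; loaded: 4.31 V

Open-circuit: V = 6.82 × 6.46/(3.30 + 6.46) = 4.51 V.
With the load, R_g becomes R_g‖R_L = 5.661 kΩ, so V = 6.82 × 5.661/8.961 = 4.31 V.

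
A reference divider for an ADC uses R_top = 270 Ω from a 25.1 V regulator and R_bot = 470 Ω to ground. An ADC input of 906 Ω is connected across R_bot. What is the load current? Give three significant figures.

I_L ≈ 14.8 mA

R_bot‖R_L = 309.5 Ω; V_out = 25.1 × 309.5/579.5 = 13.40 V.
I_L = V_out / R_L = 13.40 / 906 Ω = 14.8 mA.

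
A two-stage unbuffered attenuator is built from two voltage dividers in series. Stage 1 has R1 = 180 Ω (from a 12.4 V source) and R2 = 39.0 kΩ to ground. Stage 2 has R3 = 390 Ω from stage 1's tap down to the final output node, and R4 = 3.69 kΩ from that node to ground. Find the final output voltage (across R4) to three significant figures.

Stage 2 presents R3+R4 = 4080 Ω as a load on stage 1's tap.
Stage 1's lower leg becomes R2‖(R3+R4) = 3694 Ω, so V_mid = 12.4 × 3694/3874 = 11.82 V.
Stage 2 is itself unloaded: V_out = V_mid × R4/(R3+R4) = 11.82 × 3690/4080 = 10.7 V.

V_out ≈ 10.7 V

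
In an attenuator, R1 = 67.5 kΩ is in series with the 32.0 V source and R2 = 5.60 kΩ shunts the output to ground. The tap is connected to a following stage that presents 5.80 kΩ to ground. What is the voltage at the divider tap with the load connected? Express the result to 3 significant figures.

The load sits in parallel with R2: R2‖R_L = (5.60 × 5.80) / (5.60 + 5.80) = 2.849 kΩ.
V_out = 32.0 × 2.849 / (67.5 + 2.849) = 32.0 × 2.849/70.35 = 1.30 V.

V_out ≈ 1.30 V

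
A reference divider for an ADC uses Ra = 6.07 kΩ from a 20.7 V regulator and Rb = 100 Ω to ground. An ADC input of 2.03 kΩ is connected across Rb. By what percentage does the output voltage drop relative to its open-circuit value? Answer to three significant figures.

The divider's output (Thévenin) resistance is Ra‖Rb = 98.38 Ω.
Fractional drop under load = R_th/(R_th + R_L) = 98.38 / (98.38 + 2030) = 0.04622.
So the output falls by 4.62 %.

4.62 %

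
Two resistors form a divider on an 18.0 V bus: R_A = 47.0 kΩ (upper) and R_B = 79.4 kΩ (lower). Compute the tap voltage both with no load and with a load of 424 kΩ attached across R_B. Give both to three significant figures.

Unloaded: 11.3 V; loaded: 10.6 V

Open-circuit: V = 18.0 × 79.4/(47.0 + 79.4) = 11.3 V.
With the load, R_B becomes R_B‖R_L = 66.88 kΩ, so V = 18.0 × 66.88/113.9 = 10.6 V.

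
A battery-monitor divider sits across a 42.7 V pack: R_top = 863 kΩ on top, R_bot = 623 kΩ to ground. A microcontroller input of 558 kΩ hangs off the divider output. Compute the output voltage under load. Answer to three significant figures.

The load sits in parallel with R_bot: R_bot‖R_L = (623 × 558) / (623 + 558) = 294.4 kΩ.
V_out = 42.7 × 294.4 / (863 + 294.4) = 42.7 × 294.4/1157 = 10.9 V.
(Unloaded it would have been 17.9 V.)

V_out ≈ 10.9 V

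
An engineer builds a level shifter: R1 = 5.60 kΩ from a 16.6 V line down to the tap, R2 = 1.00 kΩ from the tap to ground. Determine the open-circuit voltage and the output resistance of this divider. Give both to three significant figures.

V_th is the open-circuit tap voltage: 16.6 × 1.00/(5.60 + 1.00) = 2.52 V.
With the supply zeroed, R1 and R2 appear in parallel from the tap: R_th = R1‖R2 = (5.60 × 1.00)/6.600 = 848 Ω.

V_th = 2.52 V, R_th = 848 Ω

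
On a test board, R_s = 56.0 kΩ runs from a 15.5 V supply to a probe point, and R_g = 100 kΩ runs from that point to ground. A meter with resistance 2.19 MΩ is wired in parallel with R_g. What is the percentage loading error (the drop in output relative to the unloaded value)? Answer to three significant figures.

The divider's output (Thévenin) resistance is R_s‖R_g = 35.90 kΩ.
Fractional drop under load = R_th/(R_th + R_L) = 35.90 / (35.90 + 2190) = 0.01613.
So the output falls by 1.61 %.

1.61 %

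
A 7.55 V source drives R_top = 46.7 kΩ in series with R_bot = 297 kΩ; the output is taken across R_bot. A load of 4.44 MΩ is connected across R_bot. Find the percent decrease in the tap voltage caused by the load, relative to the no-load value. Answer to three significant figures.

The divider's output (Thévenin) resistance is R_top‖R_bot = 40.35 kΩ.
Fractional drop under load = R_th/(R_th + R_L) = 40.35 / (40.35 + 4440) = 0.009007.
So the output falls by 0.901 %.

0.901 %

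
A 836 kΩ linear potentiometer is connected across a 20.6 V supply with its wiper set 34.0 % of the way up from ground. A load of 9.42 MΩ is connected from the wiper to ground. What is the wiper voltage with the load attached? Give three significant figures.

V ≈ 6.87 V

The wiper splits the pot into (1−α)R = 551.8 kΩ above and αR = 284.2 kΩ below.
Lower section ‖ load = 275.9 kΩ.
V_wiper = 20.6 × 275.9/(551.8 + 275.9) = 6.87 V.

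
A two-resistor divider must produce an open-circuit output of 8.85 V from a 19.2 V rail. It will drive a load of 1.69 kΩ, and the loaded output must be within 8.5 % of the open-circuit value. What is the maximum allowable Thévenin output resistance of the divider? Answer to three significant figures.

Loading drop = R_th/(R_th + R_L) ≤ 0.0850, so R_th ≤ R_L · ε/(1−ε) = 1.69 kΩ × 0.0850/0.9150 = 157 Ω.
(Any R1, R2 with R2/(R1+R2) = 0.461 and R1‖R2 ≤ 157 Ω will meet the spec.)

R_th ≤ 157 Ω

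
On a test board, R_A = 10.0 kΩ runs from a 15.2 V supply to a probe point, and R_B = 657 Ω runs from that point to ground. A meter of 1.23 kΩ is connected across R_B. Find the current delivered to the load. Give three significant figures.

I_L ≈ 0.507 mA

R_B‖R_L = 428.3 Ω; V_out = 15.2 × 428.3/10430 = 0.6242 V.
I_L = V_out / R_L = 0.6242 / 1.23 kΩ = 0.507 mA.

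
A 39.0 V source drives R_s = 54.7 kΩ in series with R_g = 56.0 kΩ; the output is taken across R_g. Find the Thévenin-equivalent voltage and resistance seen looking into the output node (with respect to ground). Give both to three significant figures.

V_th = 19.7 V, R_th = 27.7 kΩ

V_th is the open-circuit tap voltage: 39.0 × 56.0/(54.7 + 56.0) = 19.7 V.
With the supply zeroed, R_s and R_g appear in parallel from the tap: R_th = R_s‖R_g = (54.7 × 56.0)/110.7 = 27.7 kΩ.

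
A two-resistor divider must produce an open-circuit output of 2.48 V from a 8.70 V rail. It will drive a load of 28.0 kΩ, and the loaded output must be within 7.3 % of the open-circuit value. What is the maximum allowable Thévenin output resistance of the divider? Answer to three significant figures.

R_th ≤ 2.20 kΩ

Loading drop = R_th/(R_th + R_L) ≤ 0.0730, so R_th ≤ R_L · ε/(1−ε) = 28.0 kΩ × 0.0730/0.9270 = 2.20 kΩ.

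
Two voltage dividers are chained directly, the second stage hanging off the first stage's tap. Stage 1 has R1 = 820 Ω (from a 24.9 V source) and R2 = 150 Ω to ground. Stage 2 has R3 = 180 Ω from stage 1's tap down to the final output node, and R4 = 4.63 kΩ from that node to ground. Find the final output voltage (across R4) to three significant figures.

Stage 2 presents R3+R4 = 4810 Ω as a load on stage 1's tap.
Stage 1's lower leg becomes R2‖(R3+R4) = 145.5 Ω, so V_mid = 24.9 × 145.5/965.5 = 3.752 V.
Stage 2 is itself unloaded: V_out = V_mid × R4/(R3+R4) = 3.752 × 4630/4810 = 3.61 V.

V_out ≈ 3.61 V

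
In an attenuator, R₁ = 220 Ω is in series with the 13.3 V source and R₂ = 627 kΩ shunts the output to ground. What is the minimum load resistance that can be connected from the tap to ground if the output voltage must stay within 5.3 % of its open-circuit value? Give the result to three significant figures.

R_L(min) ≈ 3.93 kΩ

Output resistance R_th = R₁‖R₂ = (220 × 627000)/627200 = 219.9 Ω.
The fractional drop is R_th/(R_th + R_L); requiring this ≤ 0.0530 gives R_L ≥ R_th(1/0.0530 − 1) = 219.9 × 17.87 = 3.93 kΩ.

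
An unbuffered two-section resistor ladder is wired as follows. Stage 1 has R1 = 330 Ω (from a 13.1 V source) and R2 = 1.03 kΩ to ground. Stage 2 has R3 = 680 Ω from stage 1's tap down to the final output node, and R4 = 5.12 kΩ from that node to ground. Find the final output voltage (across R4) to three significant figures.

Stage 2 presents R3+R4 = 5800 Ω as a load on stage 1's tap.
Stage 1's lower leg becomes R2‖(R3+R4) = 874.7 Ω, so V_mid = 13.1 × 874.7/1205 = 9.511 V.
Stage 2 is itself unloaded: V_out = V_mid × R4/(R3+R4) = 9.511 × 5120/5800 = 8.40 V.

V_out ≈ 8.40 V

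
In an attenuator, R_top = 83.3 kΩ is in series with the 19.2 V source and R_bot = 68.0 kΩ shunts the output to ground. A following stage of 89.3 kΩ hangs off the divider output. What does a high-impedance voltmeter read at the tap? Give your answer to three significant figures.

The load sits in parallel with R_bot: R_bot‖R_L = (68.0 × 89.3) / (68.0 + 89.3) = 38.60 kΩ.
V_out = 19.2 × 38.60 / (83.3 + 38.60) = 19.2 × 38.60/121.9 = 6.08 V.

V_out ≈ 6.08 V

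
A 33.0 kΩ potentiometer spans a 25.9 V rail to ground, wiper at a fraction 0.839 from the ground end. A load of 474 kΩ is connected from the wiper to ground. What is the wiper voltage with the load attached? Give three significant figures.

V ≈ 21.5 V

The wiper splits the pot into (1−α)R = 5.313 kΩ above and αR = 27.69 kΩ below.
Lower section ‖ load = 26.16 kΩ.
V_wiper = 25.9 × 26.16/(5.313 + 26.16) = 21.5 V.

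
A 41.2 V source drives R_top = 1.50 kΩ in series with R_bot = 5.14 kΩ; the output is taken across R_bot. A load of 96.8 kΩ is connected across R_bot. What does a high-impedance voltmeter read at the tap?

V_out ≈ 31.5 V

The load sits in parallel with R_bot: R_bot‖R_L = (5.14 × 96.8) / (5.14 + 96.8) = 4.881 kΩ.
V_out = 41.2 × 4.881 / (1.50 + 4.881) = 41.2 × 4.881/6.381 = 31.5 V.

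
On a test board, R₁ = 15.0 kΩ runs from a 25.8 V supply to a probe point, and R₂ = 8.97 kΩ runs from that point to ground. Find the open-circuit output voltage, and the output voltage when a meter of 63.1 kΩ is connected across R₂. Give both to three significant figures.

Open-circuit: V = 25.8 × 8.97/(15.0 + 8.97) = 9.65 V.
With the load, R₂ becomes R₂‖R_L = 7.854 kΩ, so V = 25.8 × 7.854/22.85 = 8.87 V.

Unloaded: 9.65 V; loaded: 8.87 V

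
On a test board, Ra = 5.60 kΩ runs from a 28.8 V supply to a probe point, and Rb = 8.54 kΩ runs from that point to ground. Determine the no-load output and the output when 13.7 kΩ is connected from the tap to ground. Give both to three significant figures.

Unloaded: 17.4 V; loaded: 14.0 V

Open-circuit: V = 28.8 × 8.54/(5.60 + 8.54) = 17.4 V.
With the load, Rb becomes Rb‖R_L = 5.261 kΩ, so V = 28.8 × 5.261/10.86 = 14.0 V.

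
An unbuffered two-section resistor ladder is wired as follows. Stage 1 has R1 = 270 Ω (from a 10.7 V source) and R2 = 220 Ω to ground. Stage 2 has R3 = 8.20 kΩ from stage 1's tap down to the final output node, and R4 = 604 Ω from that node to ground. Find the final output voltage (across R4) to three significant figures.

Stage 2 presents R3+R4 = 8804 Ω as a load on stage 1's tap.
Stage 1's lower leg becomes R2‖(R3+R4) = 214.6 Ω, so V_mid = 10.7 × 214.6/484.6 = 4.739 V.
Stage 2 is itself unloaded: V_out = V_mid × R4/(R3+R4) = 4.739 × 604/8804 = 0.325 V.

V_out ≈ 0.325 V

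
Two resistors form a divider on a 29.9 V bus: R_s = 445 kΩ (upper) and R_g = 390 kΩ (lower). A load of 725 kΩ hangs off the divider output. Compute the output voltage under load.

V_out ≈ 10.9 V

The load sits in parallel with R_g: R_g‖R_L = (390 × 725) / (390 + 725) = 253.6 kΩ.
V_out = 29.9 × 253.6 / (445 + 253.6) = 29.9 × 253.6/698.6 = 10.9 V.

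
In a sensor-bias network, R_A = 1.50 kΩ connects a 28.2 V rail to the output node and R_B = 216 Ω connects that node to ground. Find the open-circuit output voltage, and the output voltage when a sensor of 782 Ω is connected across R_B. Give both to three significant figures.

Unloaded: 3.55 V; loaded: 2.86 V

Open-circuit: V = 28.2 × 216/(1500 + 216) = 3.55 V.
With the load, R_B becomes R_B‖R_L = 169.3 Ω, so V = 28.2 × 169.3/1669 = 2.86 V.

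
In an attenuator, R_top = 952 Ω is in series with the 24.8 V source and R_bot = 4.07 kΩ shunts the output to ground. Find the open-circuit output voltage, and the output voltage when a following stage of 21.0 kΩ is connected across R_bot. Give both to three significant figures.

Open-circuit: V = 24.8 × 4070/(952 + 4070) = 20.1 V.
With the load, R_bot becomes R_bot‖R_L = 3409 Ω, so V = 24.8 × 3409/4361 = 19.4 V.

Unloaded: 20.1 V; loaded: 19.4 V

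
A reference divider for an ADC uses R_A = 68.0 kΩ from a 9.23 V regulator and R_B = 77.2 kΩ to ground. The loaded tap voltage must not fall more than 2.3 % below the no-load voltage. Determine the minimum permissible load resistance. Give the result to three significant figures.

R_L(min) ≈ 1.54 MΩ

Output resistance R_th = R_A‖R_B = (68.0 × 77.2)/145.2 = 36.15 kΩ.
The fractional drop is R_th/(R_th + R_L); requiring this ≤ 0.0230 gives R_L ≥ R_th(1/0.0230 − 1) = 36.15 × 42.48 = 1.54 MΩ.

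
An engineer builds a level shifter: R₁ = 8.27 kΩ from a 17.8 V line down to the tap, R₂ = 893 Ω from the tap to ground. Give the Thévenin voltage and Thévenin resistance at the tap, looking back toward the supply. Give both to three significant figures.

V_th = 1.73 V, R_th = 806 Ω

V_th is the open-circuit tap voltage: 17.8 × 893/(8270 + 893) = 1.73 V.
With the supply zeroed, R₁ and R₂ appear in parallel from the tap: R_th = R₁‖R₂ = (8270 × 893)/9163 = 806 Ω.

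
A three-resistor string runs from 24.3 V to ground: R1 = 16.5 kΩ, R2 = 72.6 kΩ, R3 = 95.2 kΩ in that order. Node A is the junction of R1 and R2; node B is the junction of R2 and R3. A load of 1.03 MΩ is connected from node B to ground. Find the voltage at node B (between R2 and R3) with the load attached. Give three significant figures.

At node B, R3 is in parallel with the load: R3‖R_L = 87.15 kΩ.
Below node A the resistance is R2 + (R3‖R_L) = 159.7 kΩ, so V_A = 24.3 × 159.7/176.2 = 22.03 V.
Then V_B = V_A × (R3‖R_L)/(R2 + R3‖R_L) = 22.03 × 87.15/159.7 = 12.0 V.

V ≈ 12.0 V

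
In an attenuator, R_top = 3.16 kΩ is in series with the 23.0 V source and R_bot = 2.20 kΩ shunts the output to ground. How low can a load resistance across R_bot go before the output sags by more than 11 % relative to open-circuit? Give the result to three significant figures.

Output resistance R_th = R_top‖R_bot = (3.16 × 2.20)/5.360 = 1.297 kΩ.
The fractional drop is R_th/(R_th + R_L); requiring this ≤ 0.110 gives R_L ≥ R_th(1/0.110 − 1) = 1.297 × 8.091 = 10.5 kΩ.

R_L(min) ≈ 10.5 kΩ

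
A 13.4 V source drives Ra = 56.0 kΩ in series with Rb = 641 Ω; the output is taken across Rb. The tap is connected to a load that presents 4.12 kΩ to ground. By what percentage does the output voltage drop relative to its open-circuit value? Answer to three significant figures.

13.3 %

The divider's output (Thévenin) resistance is Ra‖Rb = 633.7 Ω.
Fractional drop under load = R_th/(R_th + R_L) = 633.7 / (633.7 + 4120) = 0.1333.
So the output falls by 13.3 %.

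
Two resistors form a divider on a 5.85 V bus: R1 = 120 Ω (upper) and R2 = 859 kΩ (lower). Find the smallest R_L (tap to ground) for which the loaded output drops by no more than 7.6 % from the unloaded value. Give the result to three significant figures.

Output resistance R_th = R1‖R2 = (120 × 859000)/859100 = 120.0 Ω.
The fractional drop is R_th/(R_th + R_L); requiring this ≤ 0.0760 gives R_L ≥ R_th(1/0.0760 − 1) = 120.0 × 12.16 = 1.46 kΩ.

R_L(min) ≈ 1.46 kΩ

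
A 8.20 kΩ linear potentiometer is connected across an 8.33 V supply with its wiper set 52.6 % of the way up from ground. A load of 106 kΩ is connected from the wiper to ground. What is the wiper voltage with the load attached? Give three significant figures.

V ≈ 4.30 V

The wiper splits the pot into (1−α)R = 3.887 kΩ above and αR = 4.313 kΩ below.
Lower section ‖ load = 4.145 kΩ.
V_wiper = 8.33 × 4.145/(3.887 + 4.145) = 4.30 V.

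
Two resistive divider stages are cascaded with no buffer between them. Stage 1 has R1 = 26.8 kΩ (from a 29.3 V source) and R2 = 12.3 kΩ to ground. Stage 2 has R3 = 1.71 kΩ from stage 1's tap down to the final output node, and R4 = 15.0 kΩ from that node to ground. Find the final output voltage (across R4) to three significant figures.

Stage 2 presents R3+R4 = 16.71 kΩ as a load on stage 1's tap.
Stage 1's lower leg becomes R2‖(R3+R4) = 7.085 kΩ, so V_mid = 29.3 × 7.085/33.88 = 6.126 V.
Stage 2 is itself unloaded: V_out = V_mid × R4/(R3+R4) = 6.126 × 15.0/16.71 = 5.50 V.

V_out ≈ 5.50 V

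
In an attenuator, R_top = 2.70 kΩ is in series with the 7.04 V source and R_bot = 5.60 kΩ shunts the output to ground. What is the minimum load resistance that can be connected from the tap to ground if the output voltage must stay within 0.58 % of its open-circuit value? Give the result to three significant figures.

R_L(min) ≈ 312 kΩ

Output resistance R_th = R_top‖R_bot = (2.70 × 5.60)/8.300 = 1.822 kΩ.
The fractional drop is R_th/(R_th + R_L); requiring this ≤ 0.00580 gives R_L ≥ R_th(1/0.00580 − 1) = 1.822 × 171.4 = 312 kΩ.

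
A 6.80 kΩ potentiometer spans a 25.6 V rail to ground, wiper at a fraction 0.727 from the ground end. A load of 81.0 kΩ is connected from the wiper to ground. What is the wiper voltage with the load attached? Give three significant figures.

V ≈ 18.3 V

The wiper splits the pot into (1−α)R = 1.856 kΩ above and αR = 4.944 kΩ below.
Lower section ‖ load = 4.659 kΩ.
V_wiper = 25.6 × 4.659/(1.856 + 4.659) = 18.3 V.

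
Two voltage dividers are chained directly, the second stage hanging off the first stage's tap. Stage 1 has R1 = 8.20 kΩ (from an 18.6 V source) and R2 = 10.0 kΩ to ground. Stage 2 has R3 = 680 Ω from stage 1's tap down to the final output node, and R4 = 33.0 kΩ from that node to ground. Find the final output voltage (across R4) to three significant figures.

Stage 2 presents R3+R4 = 33680 Ω as a load on stage 1's tap.
Stage 1's lower leg becomes R2‖(R3+R4) = 7711 Ω, so V_mid = 18.6 × 7711/15910 = 9.014 V.
Stage 2 is itself unloaded: V_out = V_mid × R4/(R3+R4) = 9.014 × 33000/33680 = 8.83 V.

V_out ≈ 8.83 V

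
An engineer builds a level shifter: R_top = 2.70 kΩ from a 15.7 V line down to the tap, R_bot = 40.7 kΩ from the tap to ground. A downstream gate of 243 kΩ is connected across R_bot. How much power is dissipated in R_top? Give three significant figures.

Total resistance from the source is R_top + (R_bot‖R_L) = 37.56 kΩ, so I = 15.7/37.56 kΩ = 0.4180 mA.
P = I²·R_top = (0.4180 mA)² × 2.70 kΩ = 0.472 mW.

P ≈ 0.472 mW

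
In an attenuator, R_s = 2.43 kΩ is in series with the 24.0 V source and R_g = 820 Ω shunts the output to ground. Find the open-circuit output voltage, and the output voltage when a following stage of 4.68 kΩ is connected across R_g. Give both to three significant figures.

Open-circuit: V = 24.0 × 820/(2430 + 820) = 6.06 V.
With the load, R_g becomes R_g‖R_L = 697.7 Ω, so V = 24.0 × 697.7/3128 = 5.35 V.

Unloaded: 6.06 V; loaded: 5.35 V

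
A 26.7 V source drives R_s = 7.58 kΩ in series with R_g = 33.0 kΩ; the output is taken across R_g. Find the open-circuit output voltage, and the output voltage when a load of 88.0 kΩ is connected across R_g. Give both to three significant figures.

Open-circuit: V = 26.7 × 33.0/(7.58 + 33.0) = 21.7 V.
With the load, R_g becomes R_g‖R_L = 24.00 kΩ, so V = 26.7 × 24.00/31.58 = 20.3 V.

Unloaded: 21.7 V; loaded: 20.3 V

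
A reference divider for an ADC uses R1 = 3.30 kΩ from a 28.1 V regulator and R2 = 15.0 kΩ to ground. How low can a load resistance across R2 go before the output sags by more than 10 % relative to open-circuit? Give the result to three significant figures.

R_L(min) ≈ 24.3 kΩ

Output resistance R_th = R1‖R2 = (3.30 × 15.0)/18.30 = 2.705 kΩ.
The fractional drop is R_th/(R_th + R_L); requiring this ≤ 0.100 gives R_L ≥ R_th(1/0.100 − 1) = 2.705 × 9.000 = 24.3 kΩ.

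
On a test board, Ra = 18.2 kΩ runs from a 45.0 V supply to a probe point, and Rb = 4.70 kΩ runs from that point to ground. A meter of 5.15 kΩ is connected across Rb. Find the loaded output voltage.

V_out ≈ 5.35 V

The load sits in parallel with Rb: Rb‖R_L = (4.70 × 5.15) / (4.70 + 5.15) = 2.457 kΩ.
V_out = 45.0 × 2.457 / (18.2 + 2.457) = 45.0 × 2.457/20.66 = 5.35 V.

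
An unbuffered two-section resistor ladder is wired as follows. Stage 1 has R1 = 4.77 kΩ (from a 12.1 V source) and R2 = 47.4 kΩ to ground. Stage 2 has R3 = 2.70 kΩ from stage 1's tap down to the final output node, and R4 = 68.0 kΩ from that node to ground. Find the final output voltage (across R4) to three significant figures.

Stage 2 presents R3+R4 = 70.70 kΩ as a load on stage 1's tap.
Stage 1's lower leg becomes R2‖(R3+R4) = 28.38 kΩ, so V_mid = 12.1 × 28.38/33.15 = 10.36 V.
Stage 2 is itself unloaded: V_out = V_mid × R4/(R3+R4) = 10.36 × 68.0/70.70 = 9.96 V.

V_out ≈ 9.96 V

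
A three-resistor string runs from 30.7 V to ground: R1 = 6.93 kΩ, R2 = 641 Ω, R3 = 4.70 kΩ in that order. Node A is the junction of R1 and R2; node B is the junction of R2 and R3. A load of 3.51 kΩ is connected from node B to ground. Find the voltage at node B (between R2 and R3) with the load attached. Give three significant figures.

At node B, R3 is in parallel with the load: R3‖R_L = 2009 Ω.
Below node A the resistance is R2 + (R3‖R_L) = 2650 Ω, so V_A = 30.7 × 2650/9580 = 8.493 V.
Then V_B = V_A × (R3‖R_L)/(R2 + R3‖R_L) = 8.493 × 2009/2650 = 6.44 V.

V ≈ 6.44 V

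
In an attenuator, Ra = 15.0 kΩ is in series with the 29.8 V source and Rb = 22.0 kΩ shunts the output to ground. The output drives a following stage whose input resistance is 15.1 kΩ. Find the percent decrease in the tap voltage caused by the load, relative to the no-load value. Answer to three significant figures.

The divider's output (Thévenin) resistance is Ra‖Rb = 8.919 kΩ.
Fractional drop under load = R_th/(R_th + R_L) = 8.919 / (8.919 + 15.1) = 0.3713.
So the output falls by 37.1 %.

37.1 %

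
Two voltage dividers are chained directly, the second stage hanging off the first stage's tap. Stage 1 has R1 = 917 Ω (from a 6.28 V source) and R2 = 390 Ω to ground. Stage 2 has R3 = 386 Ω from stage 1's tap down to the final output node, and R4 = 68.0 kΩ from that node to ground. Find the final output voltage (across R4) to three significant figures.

V_out ≈ 1.86 V

Stage 2 presents R3+R4 = 68390 Ω as a load on stage 1's tap.
Stage 1's lower leg becomes R2‖(R3+R4) = 387.8 Ω, so V_mid = 6.28 × 387.8/1305 = 1.866 V.
Stage 2 is itself unloaded: V_out = V_mid × R4/(R3+R4) = 1.866 × 68000/68390 = 1.86 V.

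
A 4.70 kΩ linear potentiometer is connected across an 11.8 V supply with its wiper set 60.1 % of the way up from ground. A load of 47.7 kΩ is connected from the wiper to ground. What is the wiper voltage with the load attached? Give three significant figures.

V ≈ 6.93 V

The wiper splits the pot into (1−α)R = 1.875 kΩ above and αR = 2.825 kΩ below.
Lower section ‖ load = 2.667 kΩ.
V_wiper = 11.8 × 2.667/(1.875 + 2.667) = 6.93 V.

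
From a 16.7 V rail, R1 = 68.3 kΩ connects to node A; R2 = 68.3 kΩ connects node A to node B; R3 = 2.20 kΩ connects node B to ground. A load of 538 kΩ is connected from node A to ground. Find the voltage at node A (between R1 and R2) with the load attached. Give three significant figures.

V ≈ 7.97 V

Below node A the series string R2+R3 = 70.50 kΩ sits in parallel with the 538 kΩ load: 62.33 kΩ.
V_A = 16.7 × 62.33/(68.3 + 62.33) = 7.97 V.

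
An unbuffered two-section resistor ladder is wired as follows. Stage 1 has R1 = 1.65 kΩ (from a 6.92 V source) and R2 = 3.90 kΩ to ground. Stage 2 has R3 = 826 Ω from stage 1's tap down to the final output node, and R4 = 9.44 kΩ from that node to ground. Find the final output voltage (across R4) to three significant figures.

Stage 2 presents R3+R4 = 10270 Ω as a load on stage 1's tap.
Stage 1's lower leg becomes R2‖(R3+R4) = 2826 Ω, so V_mid = 6.92 × 2826/4476 = 4.369 V.
Stage 2 is itself unloaded: V_out = V_mid × R4/(R3+R4) = 4.369 × 9440/10270 = 4.02 V.

V_out ≈ 4.02 V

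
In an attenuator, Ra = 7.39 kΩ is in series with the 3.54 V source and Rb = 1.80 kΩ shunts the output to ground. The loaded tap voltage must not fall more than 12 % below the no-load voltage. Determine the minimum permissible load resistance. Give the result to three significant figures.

Output resistance R_th = Ra‖Rb = (7.39 × 1.80)/9.190 = 1.447 kΩ.
The fractional drop is R_th/(R_th + R_L); requiring this ≤ 0.120 gives R_L ≥ R_th(1/0.120 − 1) = 1.447 × 7.333 = 10.6 kΩ.

R_L(min) ≈ 10.6 kΩ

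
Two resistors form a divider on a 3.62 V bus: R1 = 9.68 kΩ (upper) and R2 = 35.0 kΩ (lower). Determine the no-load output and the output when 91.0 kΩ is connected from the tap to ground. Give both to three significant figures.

Open-circuit: V = 3.62 × 35.0/(9.68 + 35.0) = 2.84 V.
With the load, R2 becomes R2‖R_L = 25.28 kΩ, so V = 3.62 × 25.28/34.96 = 2.62 V.

Unloaded: 2.84 V; loaded: 2.62 V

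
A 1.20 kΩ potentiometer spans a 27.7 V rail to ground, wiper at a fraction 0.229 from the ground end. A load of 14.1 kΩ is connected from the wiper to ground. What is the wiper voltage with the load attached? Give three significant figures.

The wiper splits the pot into (1−α)R = 925.2 Ω above and αR = 274.8 Ω below.
Lower section ‖ load = 269.5 Ω.
V_wiper = 27.7 × 269.5/(925.2 + 269.5) = 6.25 V.

V ≈ 6.25 V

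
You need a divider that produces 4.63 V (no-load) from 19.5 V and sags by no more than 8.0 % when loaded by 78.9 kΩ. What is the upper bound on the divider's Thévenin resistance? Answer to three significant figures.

R_th ≤ 6.86 kΩ

Loading drop = R_th/(R_th + R_L) ≤ 0.0800, so R_th ≤ R_L · ε/(1−ε) = 78.9 kΩ × 0.0800/0.9200 = 6.86 kΩ.
(Any R1, R2 with R2/(R1+R2) = 0.237 and R1‖R2 ≤ 6.86 kΩ will meet the spec.)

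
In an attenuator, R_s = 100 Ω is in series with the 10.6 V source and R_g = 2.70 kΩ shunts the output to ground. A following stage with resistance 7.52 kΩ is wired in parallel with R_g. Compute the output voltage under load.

The load sits in parallel with R_g: R_g‖R_L = (2700 × 7520) / (2700 + 7520) = 1987 Ω.
V_out = 10.6 × 1987 / (100 + 1987) = 10.6 × 1987/2087 = 10.1 V.
(Unloaded it would have been 10.2 V.)

V_out ≈ 10.1 V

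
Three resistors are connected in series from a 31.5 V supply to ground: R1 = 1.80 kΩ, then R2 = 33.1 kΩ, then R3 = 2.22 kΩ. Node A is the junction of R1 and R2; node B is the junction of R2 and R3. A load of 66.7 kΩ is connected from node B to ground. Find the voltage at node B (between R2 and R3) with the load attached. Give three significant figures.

V ≈ 1.83 V

At node B, R3 is in parallel with the load: R3‖R_L = 2.148 kΩ.
Below node A the resistance is R2 + (R3‖R_L) = 35.25 kΩ, so V_A = 31.5 × 35.25/37.05 = 29.97 V.
Then V_B = V_A × (R3‖R_L)/(R2 + R3‖R_L) = 29.97 × 2.148/35.25 = 1.83 V.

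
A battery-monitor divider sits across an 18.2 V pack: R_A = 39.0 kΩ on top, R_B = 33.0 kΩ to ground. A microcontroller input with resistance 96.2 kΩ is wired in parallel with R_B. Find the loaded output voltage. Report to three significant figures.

The load sits in parallel with R_B: R_B‖R_L = (33.0 × 96.2) / (33.0 + 96.2) = 24.57 kΩ.
V_out = 18.2 × 24.57 / (39.0 + 24.57) = 18.2 × 24.57/63.57 = 7.03 V.

V_out ≈ 7.03 V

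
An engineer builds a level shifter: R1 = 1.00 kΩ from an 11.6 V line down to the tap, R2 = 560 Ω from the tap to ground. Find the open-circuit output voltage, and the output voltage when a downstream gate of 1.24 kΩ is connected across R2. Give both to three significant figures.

Open-circuit: V = 11.6 × 560/(1000 + 560) = 4.16 V.
With the load, R2 becomes R2‖R_L = 385.8 Ω, so V = 11.6 × 385.8/1386 = 3.23 V.

Unloaded: 4.16 V; loaded: 3.23 V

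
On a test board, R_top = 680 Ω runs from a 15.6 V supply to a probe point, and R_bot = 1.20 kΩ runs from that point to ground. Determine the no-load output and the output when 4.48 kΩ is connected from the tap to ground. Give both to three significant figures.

Open-circuit: V = 15.6 × 1200/(680 + 1200) = 9.96 V.
With the load, R_bot becomes R_bot‖R_L = 946.5 Ω, so V = 15.6 × 946.5/1626 = 9.08 V.

Unloaded: 9.96 V; loaded: 9.08 V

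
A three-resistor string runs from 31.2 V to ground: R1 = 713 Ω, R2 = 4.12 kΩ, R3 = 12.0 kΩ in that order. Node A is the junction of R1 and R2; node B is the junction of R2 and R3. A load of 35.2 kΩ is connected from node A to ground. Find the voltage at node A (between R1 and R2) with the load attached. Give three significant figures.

Below node A the series string R2+R3 = 16120 Ω sits in parallel with the 35200 Ω load: 11060 Ω.
V_A = 31.2 × 11060/(713 + 11060) = 29.3 V.

V ≈ 29.3 V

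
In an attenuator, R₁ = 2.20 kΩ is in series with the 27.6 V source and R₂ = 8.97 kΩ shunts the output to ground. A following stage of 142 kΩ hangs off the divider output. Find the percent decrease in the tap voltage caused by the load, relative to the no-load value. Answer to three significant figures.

1.23 %

The divider's output (Thévenin) resistance is R₁‖R₂ = 1.767 kΩ.
Fractional drop under load = R_th/(R_th + R_L) = 1.767 / (1.767 + 142) = 0.01229.
So the output falls by 1.23 %.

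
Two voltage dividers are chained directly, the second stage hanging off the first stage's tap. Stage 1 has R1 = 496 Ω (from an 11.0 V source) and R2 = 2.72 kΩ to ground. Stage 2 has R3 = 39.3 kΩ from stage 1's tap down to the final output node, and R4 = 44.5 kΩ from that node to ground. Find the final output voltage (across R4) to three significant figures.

Stage 2 presents R3+R4 = 83800 Ω as a load on stage 1's tap.
Stage 1's lower leg becomes R2‖(R3+R4) = 2634 Ω, so V_mid = 11.0 × 2634/3130 = 9.257 V.
Stage 2 is itself unloaded: V_out = V_mid × R4/(R3+R4) = 9.257 × 44500/83800 = 4.92 V.

V_out ≈ 4.92 V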